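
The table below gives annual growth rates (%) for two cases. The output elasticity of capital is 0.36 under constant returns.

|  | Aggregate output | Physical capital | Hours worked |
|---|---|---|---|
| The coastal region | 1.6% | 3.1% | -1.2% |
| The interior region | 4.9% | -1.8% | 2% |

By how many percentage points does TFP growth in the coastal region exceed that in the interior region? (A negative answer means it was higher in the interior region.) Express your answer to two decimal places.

-3.02 percentage points

Labor's share = 1 − 0.36 = 0.64.
The coastal region: TFP = 1.6 − 1.116 + 0.768 = 1.252%.
The interior region: TFP = 4.9 + 0.648 − 1.28 = 4.268%.
Difference = 1.252 − (4.268) = -3.016 pp.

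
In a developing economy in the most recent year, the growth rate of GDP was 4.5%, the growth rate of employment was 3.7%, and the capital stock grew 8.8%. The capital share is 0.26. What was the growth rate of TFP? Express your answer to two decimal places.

-0.53%

Labor's share = 1 − 0.26 = 0.74.
The capital stock: 0.26 × 8.8 = 2.288 pp.
Employment: 0.74 × 3.7 = 2.738 pp.
TFP growth = 4.5 − 5.026 = -0.526%.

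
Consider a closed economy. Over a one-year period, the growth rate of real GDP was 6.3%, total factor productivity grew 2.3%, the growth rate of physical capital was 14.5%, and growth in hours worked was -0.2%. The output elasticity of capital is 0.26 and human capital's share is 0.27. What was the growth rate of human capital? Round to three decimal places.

Labor's share = 1 − 0.26 − 0.27 = 0.47.
gY = gA + 0.26×14.5 + 0.47×(-0.2) + 0.27×g.
0.27×g = 6.3 − 2.3 − 3.676 = 0.324.
g = 0.324 / 0.27 = 1.2%.

Human capital grew 1.200%.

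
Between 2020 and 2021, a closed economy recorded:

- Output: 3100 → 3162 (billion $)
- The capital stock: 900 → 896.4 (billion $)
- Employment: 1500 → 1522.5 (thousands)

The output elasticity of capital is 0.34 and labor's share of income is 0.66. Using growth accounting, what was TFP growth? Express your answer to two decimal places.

1.15%

Output growth = (3162 − 3100) / 3100 = 2%.
The capital stock growth = (896.4 − 900) / 900 = -0.4%.
Employment growth = (1522.5 − 1500) / 1500 = 1.5%.
Labor's share = 1 − 0.34 = 0.66.
The capital stock: 0.34 × (-0.4) = -0.136 pp.
Employment: 0.66 × 1.5 = 0.99 pp.
TFP growth = 2 − 0.854 = 1.146%.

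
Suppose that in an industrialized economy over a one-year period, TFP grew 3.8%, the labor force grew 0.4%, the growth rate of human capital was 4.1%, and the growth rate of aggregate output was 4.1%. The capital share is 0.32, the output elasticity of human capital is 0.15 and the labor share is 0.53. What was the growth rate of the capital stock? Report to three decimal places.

-1.647%

Labor's share = 1 − 0.32 − 0.15 = 0.53.
gY = gA + 0.15×4.1 + 0.53×0.4 + 0.32×g.
0.32×g = 4.1 − 3.8 − 0.827 = -0.527.
g = -0.527 / 0.32 = -1.64688%.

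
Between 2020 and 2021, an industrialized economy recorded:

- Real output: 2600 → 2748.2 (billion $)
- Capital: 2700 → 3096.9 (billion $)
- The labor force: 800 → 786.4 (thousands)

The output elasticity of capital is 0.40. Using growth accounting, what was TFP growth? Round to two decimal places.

TFP grew 0.84%.

Real output growth = (2748.2 − 2600) / 2600 = 5.7%.
Capital growth = (3096.9 − 2700) / 2700 = 14.7%.
The labor force growth = (786.4 − 800) / 800 = -1.7%.
Labor's share = 1 − 0.4 = 0.6.
Capital: 0.4 × 14.7 = 5.88 pp.
The labor force: 0.6 × (-1.7) = -1.02 pp.
TFP growth = 5.7 − 4.86 = 0.84%.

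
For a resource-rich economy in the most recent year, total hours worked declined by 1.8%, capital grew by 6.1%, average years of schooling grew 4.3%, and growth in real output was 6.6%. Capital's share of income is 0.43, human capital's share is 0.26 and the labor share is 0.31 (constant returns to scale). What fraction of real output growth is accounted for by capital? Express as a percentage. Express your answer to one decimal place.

39.7%

Capital contributed 0.43 × 6.1 = 2.623 pp.
Share of growth = 2.623 / 6.6 × 100 = 39.742%.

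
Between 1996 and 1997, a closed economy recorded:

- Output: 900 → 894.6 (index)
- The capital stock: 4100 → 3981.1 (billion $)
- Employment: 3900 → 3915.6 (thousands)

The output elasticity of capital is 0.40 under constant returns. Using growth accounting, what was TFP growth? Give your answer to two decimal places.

Output growth = (894.6 − 900) / 900 = -0.6%.
The capital stock growth = (3981.1 − 4100) / 4100 = -2.9%.
Employment growth = (3915.6 − 3900) / 3900 = 0.4%.
Labor's share = 1 − 0.4 = 0.6.
The capital stock: 0.4 × (-2.9) = -1.16 pp.
Employment: 0.6 × 0.4 = 0.24 pp.
TFP growth = -0.6 + 0.92 = 0.32%.

0.32%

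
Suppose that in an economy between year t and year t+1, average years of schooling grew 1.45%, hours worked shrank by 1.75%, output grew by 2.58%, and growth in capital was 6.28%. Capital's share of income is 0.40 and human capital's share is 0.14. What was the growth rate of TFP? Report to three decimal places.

Labor's share = 1 − 0.4 − 0.14 = 0.46.
Capital: 0.4 × 6.28 = 2.512 pp.
Average years of schooling: 0.14 × 1.45 = 0.203 pp.
Hours worked: 0.46 × (-1.75) = -0.805 pp.
TFP growth = 2.58 − 1.91 = 0.67%.

TFP grew 0.670%.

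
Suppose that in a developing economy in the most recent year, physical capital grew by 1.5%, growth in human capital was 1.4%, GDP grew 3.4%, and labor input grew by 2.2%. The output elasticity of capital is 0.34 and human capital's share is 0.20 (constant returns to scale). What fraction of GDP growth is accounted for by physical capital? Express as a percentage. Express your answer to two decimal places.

15.00%

Physical capital contributed 0.34 × 1.5 = 0.51 pp.
Share of growth = 0.51 / 3.4 × 100 = 15%.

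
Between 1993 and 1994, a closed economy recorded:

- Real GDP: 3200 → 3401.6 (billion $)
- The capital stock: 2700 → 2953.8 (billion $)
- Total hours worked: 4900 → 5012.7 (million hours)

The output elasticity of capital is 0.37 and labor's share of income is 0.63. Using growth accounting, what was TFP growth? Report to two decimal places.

TFP grew 1.37%.

Real GDP growth = (3401.6 − 3200) / 3200 = 6.3%.
The capital stock growth = (2953.8 − 2700) / 2700 = 9.4%.
Total hours worked growth = (5012.7 − 4900) / 4900 = 2.3%.
Labor's share = 1 − 0.37 = 0.63.
The capital stock: 0.37 × 9.4 = 3.478 pp.
Total hours worked: 0.63 × 2.3 = 1.449 pp.
TFP growth = 6.3 − 4.927 = 1.373%.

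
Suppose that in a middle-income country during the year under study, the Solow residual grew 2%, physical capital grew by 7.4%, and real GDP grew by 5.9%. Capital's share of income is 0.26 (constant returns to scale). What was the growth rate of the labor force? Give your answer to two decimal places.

2.67%

Labor's share = 1 − 0.26 = 0.74.
gY = gA + 0.26×7.4 + 0.74×g.
0.74×g = 5.9 − 2 − 1.924 = 1.976.
g = 1.976 / 0.74 = 2.6703%.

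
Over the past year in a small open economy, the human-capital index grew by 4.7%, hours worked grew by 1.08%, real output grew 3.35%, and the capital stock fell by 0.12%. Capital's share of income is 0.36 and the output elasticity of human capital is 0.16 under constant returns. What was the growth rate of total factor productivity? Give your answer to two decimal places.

Labor's share = 1 − 0.36 − 0.16 = 0.48.
The capital stock: 0.36 × (-0.12) = -0.0432 pp.
The human-capital index: 0.16 × 4.7 = 0.752 pp.
Hours worked: 0.48 × 1.08 = 0.5184 pp.
TFP growth = 3.35 − 1.2272 = 2.1228%.

2.12%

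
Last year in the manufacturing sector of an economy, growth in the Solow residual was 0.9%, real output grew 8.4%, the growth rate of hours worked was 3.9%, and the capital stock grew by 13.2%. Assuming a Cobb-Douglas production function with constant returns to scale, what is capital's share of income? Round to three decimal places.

0.387

gY = gA + α·gK + (1−α)·gL, so gY − gA − gL = α(gK − gL).
8.4 − 0.9 − 3.9 = α × (13.2 − 3.9).
3.6 = 9.3 α, so α = 0.3871.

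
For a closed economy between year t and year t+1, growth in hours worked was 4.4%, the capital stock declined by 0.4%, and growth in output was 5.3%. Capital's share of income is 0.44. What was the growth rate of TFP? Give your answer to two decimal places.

Labor's share = 1 − 0.44 = 0.56.
The capital stock: 0.44 × (-0.4) = -0.176 pp.
Hours worked: 0.56 × 4.4 = 2.464 pp.
TFP growth = 5.3 − 2.288 = 3.012%.

TFP growth was 3.01%.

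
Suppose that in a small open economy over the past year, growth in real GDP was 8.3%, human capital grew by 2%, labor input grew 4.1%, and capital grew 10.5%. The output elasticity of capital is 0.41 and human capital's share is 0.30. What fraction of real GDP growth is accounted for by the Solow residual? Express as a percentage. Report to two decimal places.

The Solow residual accounted for 26.58% of growth.

Labor's share = 1 − 0.41 − 0.3 = 0.29.
Capital: 0.41 × 10.5 = 4.305 pp.
Human capital: 0.3 × 2 = 0.6 pp.
Labor input: 0.29 × 4.1 = 1.189 pp.
TFP growth = 8.3 − 6.094 = 2.206%.
TFP share of growth = 2.206 / 8.3 × 100 = 26.5783%.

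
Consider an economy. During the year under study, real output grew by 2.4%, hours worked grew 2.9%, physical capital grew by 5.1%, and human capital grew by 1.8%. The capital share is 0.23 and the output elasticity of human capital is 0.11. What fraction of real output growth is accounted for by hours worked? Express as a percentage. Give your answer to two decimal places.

79.75%

Labor's share = 1 − 0.23 − 0.11 = 0.66.
Hours worked contributed 0.66 × 2.9 = 1.914 pp.
Share of growth = 1.914 / 2.4 × 100 = 79.75%.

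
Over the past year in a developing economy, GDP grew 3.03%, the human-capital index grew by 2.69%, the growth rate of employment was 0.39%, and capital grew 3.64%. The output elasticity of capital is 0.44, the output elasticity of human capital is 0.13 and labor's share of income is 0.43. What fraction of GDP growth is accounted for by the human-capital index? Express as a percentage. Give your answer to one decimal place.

The human-capital index accounted for 11.5% of growth.

The human-capital index contributed 0.13 × 2.69 = 0.3497 pp.
Share of growth = 0.3497 / 3.03 × 100 = 11.541%.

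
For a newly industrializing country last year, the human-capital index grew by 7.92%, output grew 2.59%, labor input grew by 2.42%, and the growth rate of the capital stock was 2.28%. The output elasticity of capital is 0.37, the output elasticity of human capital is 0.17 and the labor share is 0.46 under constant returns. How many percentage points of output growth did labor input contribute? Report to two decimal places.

1.11

Labor's share = 1 − 0.37 − 0.17 = 0.46.
Contribution = share × growth = 0.46 × 2.42 = 1.1132 pp.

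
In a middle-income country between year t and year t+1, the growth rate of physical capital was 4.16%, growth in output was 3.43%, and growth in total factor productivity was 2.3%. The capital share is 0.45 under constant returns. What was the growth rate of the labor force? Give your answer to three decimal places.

-1.349%

Labor's share = 1 − 0.45 = 0.55.
gY = gA + 0.45×4.16 + 0.55×g.
0.55×g = 3.43 − 2.3 − 1.872 = -0.742.
g = -0.742 / 0.55 = -1.34909%.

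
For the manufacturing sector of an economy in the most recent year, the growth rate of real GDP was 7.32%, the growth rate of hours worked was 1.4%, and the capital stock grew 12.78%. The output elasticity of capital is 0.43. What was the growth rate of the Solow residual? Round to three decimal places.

1.027%

Labor's share = 1 − 0.43 = 0.57.
The capital stock: 0.43 × 12.78 = 5.4954 pp.
Hours worked: 0.57 × 1.4 = 0.798 pp.
TFP growth = 7.32 − 6.2934 = 1.0266%.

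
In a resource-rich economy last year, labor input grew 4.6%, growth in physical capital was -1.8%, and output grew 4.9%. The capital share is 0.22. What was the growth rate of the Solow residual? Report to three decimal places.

1.708%

Labor's share = 1 − 0.22 = 0.78.
Physical capital: 0.22 × (-1.8) = -0.396 pp.
Labor input: 0.78 × 4.6 = 3.588 pp.
TFP growth = 4.9 − 3.192 = 1.708%.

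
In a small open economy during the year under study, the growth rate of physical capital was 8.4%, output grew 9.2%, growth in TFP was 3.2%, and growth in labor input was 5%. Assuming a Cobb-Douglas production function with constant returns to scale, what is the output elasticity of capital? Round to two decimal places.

0.29

gY = gA + α·gK + (1−α)·gL, so gY − gA − gL = α(gK − gL).
9.2 − 3.2 − 5 = α × (8.4 − 5).
1 = 3.4 α, so α = 0.2941.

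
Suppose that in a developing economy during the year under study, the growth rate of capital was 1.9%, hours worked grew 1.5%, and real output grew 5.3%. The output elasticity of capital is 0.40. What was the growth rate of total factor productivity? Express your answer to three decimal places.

Total factor productivity growth was 3.640%.

Labor's share = 1 − 0.4 = 0.6.
Capital: 0.4 × 1.9 = 0.76 pp.
Hours worked: 0.6 × 1.5 = 0.9 pp.
TFP growth = 5.3 − 1.66 = 3.64%.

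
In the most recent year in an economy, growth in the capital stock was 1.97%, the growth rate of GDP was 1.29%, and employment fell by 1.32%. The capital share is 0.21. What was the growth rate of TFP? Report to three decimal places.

1.919%

Labor's share = 1 − 0.21 = 0.79.
The capital stock: 0.21 × 1.97 = 0.4137 pp.
Employment: 0.79 × (-1.32) = -1.0428 pp.
TFP growth = 1.29 + 0.6291 = 1.9191%.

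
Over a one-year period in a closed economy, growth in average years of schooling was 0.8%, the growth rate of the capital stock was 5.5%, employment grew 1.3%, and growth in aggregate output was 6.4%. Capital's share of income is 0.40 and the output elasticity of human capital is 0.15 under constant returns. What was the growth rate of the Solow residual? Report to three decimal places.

Labor's share = 1 − 0.4 − 0.15 = 0.45.
The capital stock: 0.4 × 5.5 = 2.2 pp.
Average years of schooling: 0.15 × 0.8 = 0.12 pp.
Employment: 0.45 × 1.3 = 0.585 pp.
TFP growth = 6.4 − 2.905 = 3.495%.

The Solow residual grew 3.495%.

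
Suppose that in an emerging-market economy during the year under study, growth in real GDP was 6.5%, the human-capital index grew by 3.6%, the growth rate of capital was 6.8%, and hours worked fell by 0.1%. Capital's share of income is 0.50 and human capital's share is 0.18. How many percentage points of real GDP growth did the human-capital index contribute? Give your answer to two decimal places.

Contribution = share × growth = 0.18 × 3.6 = 0.648 pp.

0.65 pp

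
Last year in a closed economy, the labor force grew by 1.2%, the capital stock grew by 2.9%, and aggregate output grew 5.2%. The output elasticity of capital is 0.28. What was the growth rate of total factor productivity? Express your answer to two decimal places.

Total factor productivity growth was 3.52%.

Labor's share = 1 − 0.28 = 0.72.
The capital stock: 0.28 × 2.9 = 0.812 pp.
The labor force: 0.72 × 1.2 = 0.864 pp.
TFP growth = 5.2 − 1.676 = 3.524%.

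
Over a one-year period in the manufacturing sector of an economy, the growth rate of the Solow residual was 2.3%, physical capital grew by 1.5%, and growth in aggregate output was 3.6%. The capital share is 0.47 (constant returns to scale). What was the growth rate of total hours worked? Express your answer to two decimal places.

Labor's share = 1 − 0.47 = 0.53.
gY = gA + 0.47×1.5 + 0.53×g.
0.53×g = 3.6 − 2.3 − 0.705 = 0.595.
g = 0.595 / 0.53 = 1.1226%.

1.12%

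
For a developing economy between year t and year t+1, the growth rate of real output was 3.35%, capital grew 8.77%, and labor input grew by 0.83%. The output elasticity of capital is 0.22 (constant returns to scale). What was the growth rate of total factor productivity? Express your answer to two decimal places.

0.77%

Labor's share = 1 − 0.22 = 0.78.
Capital: 0.22 × 8.77 = 1.9294 pp.
Labor input: 0.78 × 0.83 = 0.6474 pp.
TFP growth = 3.35 − 2.5768 = 0.7732%.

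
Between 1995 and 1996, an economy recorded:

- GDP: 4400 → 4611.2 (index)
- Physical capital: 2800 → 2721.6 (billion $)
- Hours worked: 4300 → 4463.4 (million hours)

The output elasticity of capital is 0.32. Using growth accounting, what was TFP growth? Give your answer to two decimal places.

3.11%

GDP growth = (4611.2 − 4400) / 4400 = 4.8%.
Physical capital growth = (2721.6 − 2800) / 2800 = -2.8%.
Hours worked growth = (4463.4 − 4300) / 4300 = 3.8%.
Labor's share = 1 − 0.32 = 0.68.
Physical capital: 0.32 × (-2.8) = -0.896 pp.
Hours worked: 0.68 × 3.8 = 2.584 pp.
TFP growth = 4.8 − 1.688 = 3.112%.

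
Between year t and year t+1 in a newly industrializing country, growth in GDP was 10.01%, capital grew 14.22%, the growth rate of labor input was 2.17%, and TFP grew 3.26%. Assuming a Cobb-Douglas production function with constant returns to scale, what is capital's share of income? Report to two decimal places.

gY = gA + α·gK + (1−α)·gL, so gY − gA − gL = α(gK − gL).
10.01 − 3.26 − 2.17 = α × (14.22 − 2.17).
4.58 = 12.05 α, so α = 0.3801.

α = 0.38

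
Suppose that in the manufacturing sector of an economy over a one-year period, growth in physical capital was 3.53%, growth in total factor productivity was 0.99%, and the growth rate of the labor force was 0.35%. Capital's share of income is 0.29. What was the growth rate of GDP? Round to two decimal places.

Labor's share = 1 − 0.29 = 0.71.
Physical capital: 0.29 × 3.53 = 1.0237 pp.
The labor force: 0.71 × 0.35 = 0.2485 pp.
Output growth = 0.99 + 1.2722 = 2.2622%.

2.26%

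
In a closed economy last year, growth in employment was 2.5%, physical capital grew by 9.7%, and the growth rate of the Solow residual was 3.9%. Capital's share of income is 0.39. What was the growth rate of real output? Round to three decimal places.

Labor's share = 1 − 0.39 = 0.61.
Physical capital: 0.39 × 9.7 = 3.783 pp.
Employment: 0.61 × 2.5 = 1.525 pp.
Output growth = 3.9 + 5.308 = 9.208%.

9.208%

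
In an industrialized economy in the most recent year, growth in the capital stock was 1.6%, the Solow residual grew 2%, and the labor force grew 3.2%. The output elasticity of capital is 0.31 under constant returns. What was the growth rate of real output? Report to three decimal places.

Real output growth was 4.704%.

Labor's share = 1 − 0.31 = 0.69.
The capital stock: 0.31 × 1.6 = 0.496 pp.
The labor force: 0.69 × 3.2 = 2.208 pp.
Output growth = 2 + 2.704 = 4.704%.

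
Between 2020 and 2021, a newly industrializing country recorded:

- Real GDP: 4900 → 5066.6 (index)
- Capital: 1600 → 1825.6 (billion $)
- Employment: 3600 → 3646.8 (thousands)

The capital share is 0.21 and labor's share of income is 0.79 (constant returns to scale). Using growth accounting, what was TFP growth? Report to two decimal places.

-0.59%

Real GDP growth = (5066.6 − 4900) / 4900 = 3.4%.
Capital growth = (1825.6 − 1600) / 1600 = 14.1%.
Employment growth = (3646.8 − 3600) / 3600 = 1.3%.
Labor's share = 1 − 0.21 = 0.79.
Capital: 0.21 × 14.1 = 2.961 pp.
Employment: 0.79 × 1.3 = 1.027 pp.
TFP growth = 3.4 − 3.988 = -0.588%.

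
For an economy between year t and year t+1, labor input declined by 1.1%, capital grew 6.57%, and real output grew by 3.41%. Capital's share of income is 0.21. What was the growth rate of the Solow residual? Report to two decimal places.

Labor's share = 1 − 0.21 = 0.79.
Capital: 0.21 × 6.57 = 1.3797 pp.
Labor input: 0.79 × (-1.1) = -0.869 pp.
TFP growth = 3.41 − 0.5107 = 2.8993%.

2.90%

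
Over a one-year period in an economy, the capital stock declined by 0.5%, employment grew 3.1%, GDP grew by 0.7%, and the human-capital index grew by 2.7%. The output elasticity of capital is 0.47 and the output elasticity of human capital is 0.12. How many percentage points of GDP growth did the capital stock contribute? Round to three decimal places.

-0.235

Contribution = share × growth = 0.47 × (-0.5) = -0.235 pp.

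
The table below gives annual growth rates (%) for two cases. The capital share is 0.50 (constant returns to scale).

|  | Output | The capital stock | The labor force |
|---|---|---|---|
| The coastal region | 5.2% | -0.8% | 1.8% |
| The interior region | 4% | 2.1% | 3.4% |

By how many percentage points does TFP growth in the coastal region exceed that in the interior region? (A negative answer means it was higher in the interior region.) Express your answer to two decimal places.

3.45 percentage points

Labor's share = 1 − 0.5 = 0.5.
The coastal region: TFP = 5.2 + 0.4 − 0.9 = 4.7%.
The interior region: TFP = 4 − 1.05 − 1.7 = 1.25%.
Difference = 4.7 − (1.25) = 3.45 pp.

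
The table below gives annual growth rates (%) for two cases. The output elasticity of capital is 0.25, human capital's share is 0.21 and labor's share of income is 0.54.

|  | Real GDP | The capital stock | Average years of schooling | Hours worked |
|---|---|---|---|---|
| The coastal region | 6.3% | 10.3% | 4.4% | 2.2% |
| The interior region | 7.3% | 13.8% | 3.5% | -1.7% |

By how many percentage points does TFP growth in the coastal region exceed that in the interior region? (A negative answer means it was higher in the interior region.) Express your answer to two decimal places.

-2.42 percentage points

Labor's share = 1 − 0.25 − 0.21 = 0.54.
The coastal region: TFP = 6.3 − 2.575 − 0.924 − 1.188 = 1.613%.
The interior region: TFP = 7.3 − 3.45 − 0.735 + 0.918 = 4.033%.
Difference = 1.613 − (4.033) = -2.42 pp.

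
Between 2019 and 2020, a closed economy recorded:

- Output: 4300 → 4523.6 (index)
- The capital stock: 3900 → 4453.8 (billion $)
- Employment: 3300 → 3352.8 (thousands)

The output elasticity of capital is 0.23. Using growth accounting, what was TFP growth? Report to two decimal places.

TFP growth was 0.70%.

Output growth = (4523.6 − 4300) / 4300 = 5.2%.
The capital stock growth = (4453.8 − 3900) / 3900 = 14.2%.
Employment growth = (3352.8 − 3300) / 3300 = 1.6%.
Labor's share = 1 − 0.23 = 0.77.
The capital stock: 0.23 × 14.2 = 3.266 pp.
Employment: 0.77 × 1.6 = 1.232 pp.
TFP growth = 5.2 − 4.498 = 0.702%.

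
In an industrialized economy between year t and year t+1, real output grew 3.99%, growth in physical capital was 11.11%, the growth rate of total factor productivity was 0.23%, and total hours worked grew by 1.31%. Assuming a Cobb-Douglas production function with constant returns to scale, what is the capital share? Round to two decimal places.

gY = gA + α·gK + (1−α)·gL, so gY − gA − gL = α(gK − gL).
3.99 − 0.23 − 1.31 = α × (11.11 − 1.31).
2.45 = 9.8 α, so α = 0.25.

The capital share is 0.25.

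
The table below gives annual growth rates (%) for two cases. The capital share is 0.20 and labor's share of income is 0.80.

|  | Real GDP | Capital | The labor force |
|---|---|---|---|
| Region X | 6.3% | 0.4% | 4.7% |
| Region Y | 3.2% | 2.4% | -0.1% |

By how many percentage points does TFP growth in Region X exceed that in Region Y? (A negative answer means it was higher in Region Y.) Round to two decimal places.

Labor's share = 1 − 0.2 = 0.8.
Region X: TFP = 6.3 − 0.08 − 3.76 = 2.46%.
Region Y: TFP = 3.2 − 0.48 + 0.08 = 2.8%.
Difference = 2.46 − (2.8) = -0.34 pp.

-0.34 percentage points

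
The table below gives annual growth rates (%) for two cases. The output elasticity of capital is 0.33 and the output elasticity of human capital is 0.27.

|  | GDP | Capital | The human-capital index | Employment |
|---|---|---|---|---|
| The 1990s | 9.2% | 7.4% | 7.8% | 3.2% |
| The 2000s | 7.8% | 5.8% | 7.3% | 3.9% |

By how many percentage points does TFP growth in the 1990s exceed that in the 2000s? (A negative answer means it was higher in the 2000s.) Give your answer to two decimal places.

Labor's share = 1 − 0.33 − 0.27 = 0.4.
The 1990s: TFP = 9.2 − 2.442 − 2.106 − 1.28 = 3.372%.
The 2000s: TFP = 7.8 − 1.914 − 1.971 − 1.56 = 2.355%.
Difference = 3.372 − (2.355) = 1.017 pp.

1.02 percentage points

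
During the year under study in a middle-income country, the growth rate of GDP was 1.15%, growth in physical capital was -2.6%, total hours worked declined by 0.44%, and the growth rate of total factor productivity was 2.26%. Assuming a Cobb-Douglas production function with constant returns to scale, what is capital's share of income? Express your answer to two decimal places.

Capital's share of income is 0.31.

gY = gA + α·gK + (1−α)·gL, so gY − gA − gL = α(gK − gL).
1.15 − 2.26 + 0.44 = α × (-2.6 − (-0.44)).
-0.67 = -2.16 α, so α = 0.3102.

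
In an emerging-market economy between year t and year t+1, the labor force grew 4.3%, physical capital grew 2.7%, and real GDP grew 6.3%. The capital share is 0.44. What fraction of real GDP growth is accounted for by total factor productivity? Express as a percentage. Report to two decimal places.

Labor's share = 1 − 0.44 = 0.56.
Physical capital: 0.44 × 2.7 = 1.188 pp.
The labor force: 0.56 × 4.3 = 2.408 pp.
TFP growth = 6.3 − 3.596 = 2.704%.
TFP share of growth = 2.704 / 6.3 × 100 = 42.9206%.

Total factor productivity accounted for 42.92% of growth.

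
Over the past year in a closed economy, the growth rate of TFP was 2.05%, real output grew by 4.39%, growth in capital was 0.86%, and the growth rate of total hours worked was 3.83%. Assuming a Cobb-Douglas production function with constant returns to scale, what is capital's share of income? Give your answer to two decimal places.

0.50

gY = gA + α·gK + (1−α)·gL, so gY − gA − gL = α(gK − gL).
4.39 − 2.05 − 3.83 = α × (0.86 − 3.83).
-1.49 = -2.97 α, so α = 0.5017.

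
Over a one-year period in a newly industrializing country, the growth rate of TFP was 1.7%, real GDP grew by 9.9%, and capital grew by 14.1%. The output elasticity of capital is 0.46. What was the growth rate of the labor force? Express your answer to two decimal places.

3.17%

Labor's share = 1 − 0.46 = 0.54.
gY = gA + 0.46×14.1 + 0.54×g.
0.54×g = 9.9 − 1.7 − 6.486 = 1.714.
g = 1.714 / 0.54 = 3.1741%.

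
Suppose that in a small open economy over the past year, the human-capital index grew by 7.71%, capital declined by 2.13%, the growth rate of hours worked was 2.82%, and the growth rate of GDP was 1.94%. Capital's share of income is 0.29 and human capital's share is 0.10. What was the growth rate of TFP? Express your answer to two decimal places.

0.07%

Labor's share = 1 − 0.29 − 0.1 = 0.61.
Capital: 0.29 × (-2.13) = -0.6177 pp.
The human-capital index: 0.1 × 7.71 = 0.771 pp.
Hours worked: 0.61 × 2.82 = 1.7202 pp.
TFP growth = 1.94 − 1.8735 = 0.0665%.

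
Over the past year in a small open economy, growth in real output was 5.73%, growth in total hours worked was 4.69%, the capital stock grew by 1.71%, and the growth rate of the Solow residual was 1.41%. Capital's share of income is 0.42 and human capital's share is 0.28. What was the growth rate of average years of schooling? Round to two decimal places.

Labor's share = 1 − 0.42 − 0.28 = 0.3.
gY = gA + 0.42×1.71 + 0.3×4.69 + 0.28×g.
0.28×g = 5.73 − 1.41 − 2.1252 = 2.1948.
g = 2.1948 / 0.28 = 7.8386%.

Average years of schooling grew 7.84%.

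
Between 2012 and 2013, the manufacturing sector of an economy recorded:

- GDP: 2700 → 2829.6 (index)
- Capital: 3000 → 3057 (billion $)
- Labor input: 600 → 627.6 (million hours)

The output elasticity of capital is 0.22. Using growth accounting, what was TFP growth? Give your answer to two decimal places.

GDP growth = (2829.6 − 2700) / 2700 = 4.8%.
Capital growth = (3057 − 3000) / 3000 = 1.9%.
Labor input growth = (627.6 − 600) / 600 = 4.6%.
Labor's share = 1 − 0.22 = 0.78.
Capital: 0.22 × 1.9 = 0.418 pp.
Labor input: 0.78 × 4.6 = 3.588 pp.
TFP growth = 4.8 − 4.006 = 0.794%.

0.79%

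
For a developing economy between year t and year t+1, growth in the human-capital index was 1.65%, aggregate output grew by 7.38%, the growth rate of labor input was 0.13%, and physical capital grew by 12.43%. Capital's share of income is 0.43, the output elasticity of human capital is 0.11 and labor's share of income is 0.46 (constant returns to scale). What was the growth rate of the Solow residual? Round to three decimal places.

Labor's share = 1 − 0.43 − 0.11 = 0.46.
Physical capital: 0.43 × 12.43 = 5.3449 pp.
The human-capital index: 0.11 × 1.65 = 0.1815 pp.
Labor input: 0.46 × 0.13 = 0.0598 pp.
TFP growth = 7.38 − 5.5862 = 1.7938%.

1.794%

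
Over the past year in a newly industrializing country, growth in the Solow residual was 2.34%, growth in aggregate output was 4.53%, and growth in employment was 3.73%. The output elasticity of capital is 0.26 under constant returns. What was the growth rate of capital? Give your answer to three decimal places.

-2.193%

Labor's share = 1 − 0.26 = 0.74.
gY = gA + 0.74×3.73 + 0.26×g.
0.26×g = 4.53 − 2.34 − 2.7602 = -0.5702.
g = -0.5702 / 0.26 = -2.19308%.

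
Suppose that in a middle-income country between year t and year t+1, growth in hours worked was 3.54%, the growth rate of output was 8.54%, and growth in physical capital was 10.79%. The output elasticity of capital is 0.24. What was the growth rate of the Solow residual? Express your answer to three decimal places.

The Solow residual grew 3.260%.

Labor's share = 1 − 0.24 = 0.76.
Physical capital: 0.24 × 10.79 = 2.5896 pp.
Hours worked: 0.76 × 3.54 = 2.6904 pp.
TFP growth = 8.54 − 5.28 = 3.26%.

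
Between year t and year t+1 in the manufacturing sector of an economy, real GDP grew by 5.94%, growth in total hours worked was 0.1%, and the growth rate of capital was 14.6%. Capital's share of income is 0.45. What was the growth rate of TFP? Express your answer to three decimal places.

-0.685%

Labor's share = 1 − 0.45 = 0.55.
Capital: 0.45 × 14.6 = 6.57 pp.
Total hours worked: 0.55 × 0.1 = 0.055 pp.
TFP growth = 5.94 − 6.625 = -0.685%.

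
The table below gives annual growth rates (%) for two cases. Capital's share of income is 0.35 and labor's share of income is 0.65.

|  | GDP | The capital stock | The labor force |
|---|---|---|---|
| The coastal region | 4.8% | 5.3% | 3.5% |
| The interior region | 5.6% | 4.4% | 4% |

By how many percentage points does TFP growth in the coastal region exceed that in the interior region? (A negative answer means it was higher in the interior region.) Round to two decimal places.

-0.79 percentage points

Labor's share = 1 − 0.35 = 0.65.
The coastal region: TFP = 4.8 − 1.855 − 2.275 = 0.67%.
The interior region: TFP = 5.6 − 1.54 − 2.6 = 1.46%.
Difference = 0.67 − (1.46) = -0.79 pp.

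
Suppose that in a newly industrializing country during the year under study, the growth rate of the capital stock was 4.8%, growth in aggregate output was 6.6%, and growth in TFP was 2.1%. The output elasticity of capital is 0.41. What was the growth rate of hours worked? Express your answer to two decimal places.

Labor's share = 1 − 0.41 = 0.59.
gY = gA + 0.41×4.8 + 0.59×g.
0.59×g = 6.6 − 2.1 − 1.968 = 2.532.
g = 2.532 / 0.59 = 4.2915%.

Hours worked grew 4.29%.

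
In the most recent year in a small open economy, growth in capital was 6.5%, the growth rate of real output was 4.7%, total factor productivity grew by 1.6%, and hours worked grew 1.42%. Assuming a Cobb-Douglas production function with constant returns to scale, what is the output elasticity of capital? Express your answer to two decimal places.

gY = gA + α·gK + (1−α)·gL, so gY − gA − gL = α(gK − gL).
4.7 − 1.6 − 1.42 = α × (6.5 − 1.42).
1.68 = 5.08 α, so α = 0.3307.

α = 0.33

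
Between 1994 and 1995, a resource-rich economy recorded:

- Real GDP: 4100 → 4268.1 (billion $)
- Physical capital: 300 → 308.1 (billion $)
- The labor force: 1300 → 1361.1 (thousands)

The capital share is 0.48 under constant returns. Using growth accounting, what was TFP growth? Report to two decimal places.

Real GDP growth = (4268.1 − 4100) / 4100 = 4.1%.
Physical capital growth = (308.1 − 300) / 300 = 2.7%.
The labor force growth = (1361.1 − 1300) / 1300 = 4.7%.
Labor's share = 1 − 0.48 = 0.52.
Physical capital: 0.48 × 2.7 = 1.296 pp.
The labor force: 0.52 × 4.7 = 2.444 pp.
TFP growth = 4.1 − 3.74 = 0.36%.

TFP growth was 0.36%.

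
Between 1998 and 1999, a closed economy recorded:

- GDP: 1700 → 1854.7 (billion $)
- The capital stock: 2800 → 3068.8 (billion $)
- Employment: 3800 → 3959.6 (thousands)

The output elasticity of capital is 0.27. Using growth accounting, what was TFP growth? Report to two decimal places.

GDP growth = (1854.7 − 1700) / 1700 = 9.1%.
The capital stock growth = (3068.8 − 2800) / 2800 = 9.6%.
Employment growth = (3959.6 − 3800) / 3800 = 4.2%.
Labor's share = 1 − 0.27 = 0.73.
The capital stock: 0.27 × 9.6 = 2.592 pp.
Employment: 0.73 × 4.2 = 3.066 pp.
TFP growth = 9.1 − 5.658 = 3.442%.

3.44%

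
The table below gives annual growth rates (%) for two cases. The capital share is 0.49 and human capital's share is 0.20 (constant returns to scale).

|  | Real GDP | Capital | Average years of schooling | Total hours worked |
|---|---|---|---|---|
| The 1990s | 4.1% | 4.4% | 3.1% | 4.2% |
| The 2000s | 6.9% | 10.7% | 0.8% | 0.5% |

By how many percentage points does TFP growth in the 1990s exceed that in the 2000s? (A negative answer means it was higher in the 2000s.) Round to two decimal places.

Labor's share = 1 − 0.49 − 0.2 = 0.31.
The 1990s: TFP = 4.1 − 2.156 − 0.62 − 1.302 = 0.022%.
The 2000s: TFP = 6.9 − 5.243 − 0.16 − 0.155 = 1.342%.
Difference = 0.022 − (1.342) = -1.32 pp.

-1.32 percentage points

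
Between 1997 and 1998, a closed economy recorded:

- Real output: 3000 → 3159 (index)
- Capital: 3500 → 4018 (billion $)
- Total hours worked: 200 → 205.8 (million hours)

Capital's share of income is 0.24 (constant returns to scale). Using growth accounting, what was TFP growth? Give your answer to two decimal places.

-0.46%

Real output growth = (3159 − 3000) / 3000 = 5.3%.
Capital growth = (4018 − 3500) / 3500 = 14.8%.
Total hours worked growth = (205.8 − 200) / 200 = 2.9%.
Labor's share = 1 − 0.24 = 0.76.
Capital: 0.24 × 14.8 = 3.552 pp.
Total hours worked: 0.76 × 2.9 = 2.204 pp.
TFP growth = 5.3 − 5.756 = -0.456%.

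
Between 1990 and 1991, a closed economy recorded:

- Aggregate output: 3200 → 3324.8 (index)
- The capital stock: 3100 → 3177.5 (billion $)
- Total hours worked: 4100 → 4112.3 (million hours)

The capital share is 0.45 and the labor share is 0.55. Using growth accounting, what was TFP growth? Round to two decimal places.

Aggregate output growth = (3324.8 − 3200) / 3200 = 3.9%.
The capital stock growth = (3177.5 − 3100) / 3100 = 2.5%.
Total hours worked growth = (4112.3 − 4100) / 4100 = 0.3%.
Labor's share = 1 − 0.45 = 0.55.
The capital stock: 0.45 × 2.5 = 1.125 pp.
Total hours worked: 0.55 × 0.3 = 0.165 pp.
TFP growth = 3.9 − 1.29 = 2.61%.

2.61%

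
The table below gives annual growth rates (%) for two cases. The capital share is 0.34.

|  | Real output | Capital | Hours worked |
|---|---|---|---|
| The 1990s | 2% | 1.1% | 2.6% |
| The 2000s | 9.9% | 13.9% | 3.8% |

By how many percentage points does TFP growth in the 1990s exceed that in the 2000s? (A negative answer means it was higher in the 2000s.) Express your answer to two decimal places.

Labor's share = 1 − 0.34 = 0.66.
The 1990s: TFP = 2 − 0.374 − 1.716 = -0.09%.
The 2000s: TFP = 9.9 − 4.726 − 2.508 = 2.666%.
Difference = -0.09 − (2.666) = -2.756 pp.

-2.76 percentage points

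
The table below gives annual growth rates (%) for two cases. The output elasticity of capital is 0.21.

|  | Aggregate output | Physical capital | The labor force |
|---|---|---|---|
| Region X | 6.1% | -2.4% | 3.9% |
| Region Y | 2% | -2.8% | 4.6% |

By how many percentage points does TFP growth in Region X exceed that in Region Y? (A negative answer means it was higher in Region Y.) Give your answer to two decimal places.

4.57 percentage points

Labor's share = 1 − 0.21 = 0.79.
Region X: TFP = 6.1 + 0.504 − 3.081 = 3.523%.
Region Y: TFP = 2 + 0.588 − 3.634 = -1.046%.
Difference = 3.523 − (-1.046) = 4.569 pp.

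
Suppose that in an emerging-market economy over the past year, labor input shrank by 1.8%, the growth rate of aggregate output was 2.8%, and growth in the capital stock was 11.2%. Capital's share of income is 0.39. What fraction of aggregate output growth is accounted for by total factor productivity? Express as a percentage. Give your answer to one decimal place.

Labor's share = 1 − 0.39 = 0.61.
The capital stock: 0.39 × 11.2 = 4.368 pp.
Labor input: 0.61 × (-1.8) = -1.098 pp.
TFP growth = 2.8 − 3.27 = -0.47%.
TFP share of growth = -0.47 / 2.8 × 100 = -16.786%.

Total factor productivity accounted for -16.8% of growth.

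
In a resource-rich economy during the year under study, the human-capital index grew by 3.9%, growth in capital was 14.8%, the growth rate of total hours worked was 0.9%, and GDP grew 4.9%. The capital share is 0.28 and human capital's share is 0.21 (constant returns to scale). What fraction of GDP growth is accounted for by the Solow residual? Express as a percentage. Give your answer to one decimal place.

-10.7%

Labor's share = 1 − 0.28 − 0.21 = 0.51.
Capital: 0.28 × 14.8 = 4.144 pp.
The human-capital index: 0.21 × 3.9 = 0.819 pp.
Total hours worked: 0.51 × 0.9 = 0.459 pp.
TFP growth = 4.9 − 5.422 = -0.522%.
TFP share of growth = -0.522 / 4.9 × 100 = -10.653%.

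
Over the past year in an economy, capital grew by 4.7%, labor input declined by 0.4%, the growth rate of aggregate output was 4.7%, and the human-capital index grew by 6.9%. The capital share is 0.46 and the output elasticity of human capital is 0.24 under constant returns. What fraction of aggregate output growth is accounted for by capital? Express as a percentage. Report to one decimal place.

Capital contributed 0.46 × 4.7 = 2.162 pp.
Share of growth = 2.162 / 4.7 × 100 = 46%.

46.0%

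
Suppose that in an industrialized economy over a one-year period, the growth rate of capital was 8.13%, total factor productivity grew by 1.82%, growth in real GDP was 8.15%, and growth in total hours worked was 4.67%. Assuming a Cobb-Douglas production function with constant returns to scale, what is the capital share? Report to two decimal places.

0.48

gY = gA + α·gK + (1−α)·gL, so gY − gA − gL = α(gK − gL).
8.15 − 1.82 − 4.67 = α × (8.13 − 4.67).
1.66 = 3.46 α, so α = 0.4798.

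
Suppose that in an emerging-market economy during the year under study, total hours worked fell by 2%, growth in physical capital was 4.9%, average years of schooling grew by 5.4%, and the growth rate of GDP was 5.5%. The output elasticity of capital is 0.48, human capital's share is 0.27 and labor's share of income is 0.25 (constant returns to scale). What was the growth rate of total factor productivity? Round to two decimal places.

Labor's share = 1 − 0.48 − 0.27 = 0.25.
Physical capital: 0.48 × 4.9 = 2.352 pp.
Average years of schooling: 0.27 × 5.4 = 1.458 pp.
Total hours worked: 0.25 × (-2) = -0.5 pp.
TFP growth = 5.5 − 3.31 = 2.19%.

2.19%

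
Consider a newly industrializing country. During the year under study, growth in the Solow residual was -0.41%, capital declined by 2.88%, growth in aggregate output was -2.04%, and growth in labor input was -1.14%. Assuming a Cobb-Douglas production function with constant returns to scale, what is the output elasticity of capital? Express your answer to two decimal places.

α = 0.28

gY = gA + α·gK + (1−α)·gL, so gY − gA − gL = α(gK − gL).
-2.04 + 0.41 + 1.14 = α × (-2.88 − (-1.14)).
-0.49 = -1.74 α, so α = 0.2816.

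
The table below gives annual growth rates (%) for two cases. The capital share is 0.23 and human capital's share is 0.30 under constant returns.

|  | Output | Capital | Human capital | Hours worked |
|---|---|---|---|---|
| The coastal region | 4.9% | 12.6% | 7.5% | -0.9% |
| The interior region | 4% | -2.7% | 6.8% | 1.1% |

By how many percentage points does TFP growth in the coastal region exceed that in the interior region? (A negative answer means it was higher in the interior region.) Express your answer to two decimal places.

Labor's share = 1 − 0.23 − 0.3 = 0.47.
The coastal region: TFP = 4.9 − 2.898 − 2.25 + 0.423 = 0.175%.
The interior region: TFP = 4 + 0.621 − 2.04 − 0.517 = 2.064%.
Difference = 0.175 − (2.064) = -1.889 pp.

-1.89 percentage points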